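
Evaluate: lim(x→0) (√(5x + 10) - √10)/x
This is a standard limit.

Factor or rationalize the expression:
  lim(x→0) (√(5x + 10) - √10)/x = sqrt(10)/4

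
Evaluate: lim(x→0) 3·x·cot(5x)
This is a 0·∞ indeterminate form.

Rewrite 0·∞ as a quotient (0/0 or ∞/∞ form), then apply L'Hôpital's rule:
  lim(x→0) 3·x·cot(5x) = 3/5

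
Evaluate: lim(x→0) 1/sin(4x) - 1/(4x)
This is an ∞-∞ indeterminate form.

Combine fractions or rationalize to convert ∞-∞ to 0/0 form:
  lim(x→0) 1/sin(4x) - 1/(4x) = 0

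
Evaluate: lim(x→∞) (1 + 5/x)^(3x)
This is an exponential indeterminate form.

For exponential indeterminate forms, take the natural log:
  Let L = lim(x→∞) (1 + 5/x)^(3x)
  Then ln(L) = lim(x→∞) [exponent × ln(base)]
  Evaluate using L'Hôpital or standard limits, then exponentiate.
  L = e^(15)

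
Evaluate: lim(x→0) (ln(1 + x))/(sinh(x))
This is a 0/0 indeterminate form.

Apply L'Hôpital's rule: differentiate numerator and denominator separately.
  f(x) = ln(x + 1)   ⇒   f'(x) = 1/(x + 1)
  g(x) = sinh(x)   ⇒   g'(x) = cosh(x)
  lim(x→0) f'(x)/g'(x) = lim(x→0) (1/(x + 1))/(cosh(x))
  = 1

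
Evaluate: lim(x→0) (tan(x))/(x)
This is a 0/0 indeterminate form.

Apply L'Hôpital's rule: differentiate numerator and denominator separately.
  f(x) = tan(x)   ⇒   f'(x) = tan(x)^2 + 1
  g(x) = x   ⇒   g'(x) = 1
  lim(x→0) f'(x)/g'(x) = lim(x→0) (tan(x)^2 + 1)/(1)
  = 1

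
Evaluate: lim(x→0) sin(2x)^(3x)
This is an exponential indeterminate form.

For exponential indeterminate forms, take the natural log:
  Let L = lim(x→0) sin(2x)^(3x)
  Then ln(L) = lim(x→0) [exponent × ln(base)]
  Evaluate using L'Hôpital or standard limits, then exponentiate.
  L = 1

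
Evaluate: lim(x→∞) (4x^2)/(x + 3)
This is an ∞/∞ indeterminate form.

Apply L'Hôpital's rule: differentiate numerator and denominator separately.
  f(x) = 4·x^2   ⇒   f'(x) = 8·x
  g(x) = x + 3   ⇒   g'(x) = 1
  lim(x→∞) f'(x)/g'(x) = lim(x→∞) (8·x)/(1)
  = ∞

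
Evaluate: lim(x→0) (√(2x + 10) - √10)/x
This is a standard limit.

Factor or rationalize the expression:
  lim(x→0) (√(2x + 10) - √10)/x = sqrt(10)/10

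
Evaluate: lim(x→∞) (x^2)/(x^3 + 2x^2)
This is an ∞/∞ indeterminate form.

Apply L'Hôpital's rule: differentiate numerator and denominator separately.
  f(x) = x^2   ⇒   f'(x) = 2·x
  g(x) = x^3 + 2·x^2   ⇒   g'(x) = 3·x^2 + 4·x
  lim(x→∞) f'(x)/g'(x) = lim(x→∞) (2·x)/(3·x^2 + 4·x)
  = 0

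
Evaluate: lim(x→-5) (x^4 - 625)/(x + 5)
This is a standard limit.

Factor or rationalize the expression:
  lim(x→-5) (x^4 - 625)/(x + 5) = -500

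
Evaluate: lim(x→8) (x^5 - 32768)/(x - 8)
This is a standard limit.

Factor or rationalize the expression:
  lim(x→8) (x^5 - 32768)/(x - 8) = 20480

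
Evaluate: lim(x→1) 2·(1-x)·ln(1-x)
This is a 0·∞ indeterminate form.

Rewrite 0·∞ as a quotient (0/0 or ∞/∞ form), then apply L'Hôpital's rule:
  lim(x→1) 2·(1-x)·ln(1-x) = 0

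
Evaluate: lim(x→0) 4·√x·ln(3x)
This is a 0·∞ indeterminate form.

Rewrite 0·∞ as a quotient (0/0 or ∞/∞ form), then apply L'Hôpital's rule:
  lim(x→0) 4·√x·ln(3x) = 0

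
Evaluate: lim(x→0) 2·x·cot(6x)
This is a 0·∞ indeterminate form.

Rewrite 0·∞ as a quotient (0/0 or ∞/∞ form), then apply L'Hôpital's rule:
  lim(x→0) 2·x·cot(6x) = 1/3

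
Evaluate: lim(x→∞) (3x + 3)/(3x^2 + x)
This is an ∞/∞ indeterminate form.

Apply L'Hôpital's rule: differentiate numerator and denominator separately.
  f(x) = 3·x + 3   ⇒   f'(x) = 3
  g(x) = 3·x^2 + x   ⇒   g'(x) = 6·x + 1
  lim(x→∞) f'(x)/g'(x) = lim(x→∞) (3)/(6·x + 1)
  = 0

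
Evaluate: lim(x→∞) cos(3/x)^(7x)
This is an exponential indeterminate form.

For exponential indeterminate forms, take the natural log:
  Let L = lim(x→∞) cos(3/x)^(7x)
  Then ln(L) = lim(x→∞) [exponent × ln(base)]
  Evaluate using L'Hôpital or standard limits, then exponentiate.
  L = 1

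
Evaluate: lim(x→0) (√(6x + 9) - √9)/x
This is a standard limit.

Factor or rationalize the expression:
  lim(x→0) (√(6x + 9) - √9)/x = 1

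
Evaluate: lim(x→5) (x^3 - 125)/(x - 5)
This is a standard limit.

Factor or rationalize the expression:
  lim(x→5) (x^3 - 125)/(x - 5) = 75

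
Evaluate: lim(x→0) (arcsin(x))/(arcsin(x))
This is a 0/0 indeterminate form.

Apply L'Hôpital's rule: differentiate numerator and denominator separately.
  f(x) = asin(x)   ⇒   f'(x) = 1/sqrt(1 - x^2)
  g(x) = asin(x)   ⇒   g'(x) = 1/sqrt(1 - x^2)
  lim(x→0) f'(x)/g'(x) = lim(x→0) (1/sqrt(1 - x^2))/(1/sqrt(1 - x^2))
  = 1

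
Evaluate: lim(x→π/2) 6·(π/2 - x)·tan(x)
This is a 0·∞ indeterminate form.

Rewrite 0·∞ as a quotient (0/0 or ∞/∞ form), then apply L'Hôpital's rule:
  lim(x→π/2) 6·(π/2 - x)·tan(x) = 6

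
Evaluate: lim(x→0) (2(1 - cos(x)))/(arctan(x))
This is a 0/0 indeterminate form.

Apply L'Hôpital's rule: differentiate numerator and denominator separately.
  f(x) = 2 - 2·cos(x)   ⇒   f'(x) = 2·sin(x)
  g(x) = atan(x)   ⇒   g'(x) = 1/(x^2 + 1)
  lim(x→0) f'(x)/g'(x) = lim(x→0) (2·sin(x))/(1/(x^2 + 1))
  = 0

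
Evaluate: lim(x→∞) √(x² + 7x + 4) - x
This is an ∞-∞ indeterminate form.

Combine fractions or rationalize to convert ∞-∞ to 0/0 form:
  lim(x→∞) √(x² + 7x + 4) - x = 7/2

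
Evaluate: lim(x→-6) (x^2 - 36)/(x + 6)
This is a standard limit.

Factor or rationalize the expression:
  lim(x→-6) (x^2 - 36)/(x + 6) = -12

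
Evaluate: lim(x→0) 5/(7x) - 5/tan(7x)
This is an ∞-∞ indeterminate form.

Combine fractions or rationalize to convert ∞-∞ to 0/0 form:
  lim(x→0) 5/(7x) - 5/tan(7x) = 0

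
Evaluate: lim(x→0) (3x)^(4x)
This is an exponential indeterminate form.

For exponential indeterminate forms, take the natural log:
  Let L = lim(x→0) (3x)^(4x)
  Then ln(L) = lim(x→0) [exponent × ln(base)]
  Evaluate using L'Hôpital or standard limits, then exponentiate.
  L = 1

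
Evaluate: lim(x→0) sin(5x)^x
This is an exponential indeterminate form.

For exponential indeterminate forms, take the natural log:
  Let L = lim(x→0) sin(5x)^x
  Then ln(L) = lim(x→0) [exponent × ln(base)]
  Evaluate using L'Hôpital or standard limits, then exponentiate.
  L = 1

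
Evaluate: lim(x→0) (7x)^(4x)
This is an exponential indeterminate form.

For exponential indeterminate forms, take the natural log:
  Let L = lim(x→0) (7x)^(4x)
  Then ln(L) = lim(x→0) [exponent × ln(base)]
  Evaluate using L'Hôpital or standard limits, then exponentiate.
  L = 1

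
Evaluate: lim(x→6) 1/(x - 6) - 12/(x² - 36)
This is an ∞-∞ indeterminate form.

Combine fractions or rationalize to convert ∞-∞ to 0/0 form:
  lim(x→6) 1/(x - 6) - 12/(x² - 36) = 1/12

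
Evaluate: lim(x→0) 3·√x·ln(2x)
This is a 0·∞ indeterminate form.

Rewrite 0·∞ as a quotient (0/0 or ∞/∞ form), then apply L'Hôpital's rule:
  lim(x→0) 3·√x·ln(2x) = 0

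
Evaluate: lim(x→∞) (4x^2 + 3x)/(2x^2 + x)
This is an ∞/∞ indeterminate form.

Apply L'Hôpital's rule: differentiate numerator and denominator separately.
  f(x) = 4·x^2 + 3·x   ⇒   f'(x) = 8·x + 3
  g(x) = 2·x^2 + x   ⇒   g'(x) = 4·x + 1
  lim(x→∞) f'(x)/g'(x) = lim(x→∞) (8·x + 3)/(4·x + 1)
  = 2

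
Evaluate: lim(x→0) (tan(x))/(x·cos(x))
This is a 0/0 indeterminate form.

Apply L'Hôpital's rule: differentiate numerator and denominator separately.
  f(x) = tan(x)   ⇒   f'(x) = tan(x)^2 + 1
  g(x) = x·cos(x)   ⇒   g'(x) = -x·sin(x) + cos(x)
  lim(x→0) f'(x)/g'(x) = lim(x→0) (tan(x)^2 + 1)/(-x·sin(x) + cos(x))
  = 1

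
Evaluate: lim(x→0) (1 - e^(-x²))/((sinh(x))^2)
This is a 0/0 indeterminate form.

Apply L'Hôpital's rule: differentiate numerator and denominator separately.
  f(x) = 1 - e^(-x^2)   ⇒   f'(x) = 2·x·e^(-x^2)
  g(x) = sinh(x)^2   ⇒   g'(x) = 2·sinh(x)·cosh(x)
  lim(x→0) f'(x)/g'(x) = lim(x→0) (2·x·e^(-x^2))/(2·sinh(x)·cosh(x))
  = 1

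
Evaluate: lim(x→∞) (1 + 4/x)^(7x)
This is an exponential indeterminate form.

For exponential indeterminate forms, take the natural log:
  Let L = lim(x→∞) (1 + 4/x)^(7x)
  Then ln(L) = lim(x→∞) [exponent × ln(base)]
  Evaluate using L'Hôpital or standard limits, then exponentiate.
  L = e^(28)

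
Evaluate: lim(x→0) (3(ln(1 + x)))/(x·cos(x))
This is a 0/0 indeterminate form.

Apply L'Hôpital's rule: differentiate numerator and denominator separately.
  f(x) = 3·ln(x + 1)   ⇒   f'(x) = 3/(x + 1)
  g(x) = x·cos(x)   ⇒   g'(x) = -x·sin(x) + cos(x)
  lim(x→0) f'(x)/g'(x) = lim(x→0) (3/(x + 1))/(-x·sin(x) + cos(x))
  = 3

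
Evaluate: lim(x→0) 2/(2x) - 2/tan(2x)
This is an ∞-∞ indeterminate form.

Combine fractions or rationalize to convert ∞-∞ to 0/0 form:
  lim(x→0) 2/(2x) - 2/tan(2x) = 0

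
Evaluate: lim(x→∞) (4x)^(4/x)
This is an exponential indeterminate form.

For exponential indeterminate forms, take the natural log:
  Let L = lim(x→∞) (4x)^(4/x)
  Then ln(L) = lim(x→∞) [exponent × ln(base)]
  Evaluate using L'Hôpital or standard limits, then exponentiate.
  L = 1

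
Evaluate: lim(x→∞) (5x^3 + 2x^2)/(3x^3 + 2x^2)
This is an ∞/∞ indeterminate form.

Apply L'Hôpital's rule: differentiate numerator and denominator separately.
  f(x) = 5·x^3 + 2·x^2   ⇒   f'(x) = 15·x^2 + 4·x
  g(x) = 3·x^3 + 2·x^2   ⇒   g'(x) = 9·x^2 + 4·x
  lim(x→∞) f'(x)/g'(x) = lim(x→∞) (15·x^2 + 4·x)/(9·x^2 + 4·x)
  = 5/3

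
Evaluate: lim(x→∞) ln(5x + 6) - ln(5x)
This is an ∞-∞ indeterminate form.

Combine fractions or rationalize to convert ∞-∞ to 0/0 form:
  lim(x→∞) ln(5x + 6) - ln(5x) = 0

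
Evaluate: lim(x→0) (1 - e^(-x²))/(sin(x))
This is a 0/0 indeterminate form.

Apply L'Hôpital's rule: differentiate numerator and denominator separately.
  f(x) = 1 - e^(-x^2)   ⇒   f'(x) = 2·x·e^(-x^2)
  g(x) = sin(x)   ⇒   g'(x) = cos(x)
  lim(x→0) f'(x)/g'(x) = lim(x→0) (2·x·e^(-x^2))/(cos(x))
  = 0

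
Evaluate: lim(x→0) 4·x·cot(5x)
This is a 0·∞ indeterminate form.

Rewrite 0·∞ as a quotient (0/0 or ∞/∞ form), then apply L'Hôpital's rule:
  lim(x→0) 4·x·cot(5x) = 4/5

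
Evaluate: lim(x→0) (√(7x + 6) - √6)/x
This is a standard limit.

Factor or rationalize the expression:
  lim(x→0) (√(7x + 6) - √6)/x = 7·sqrt(6)/12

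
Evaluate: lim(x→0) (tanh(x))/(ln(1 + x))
This is a 0/0 indeterminate form.

Apply L'Hôpital's rule: differentiate numerator and denominator separately.
  f(x) = tanh(x)   ⇒   f'(x) = 1 - tanh(x)^2
  g(x) = ln(x + 1)   ⇒   g'(x) = 1/(x + 1)
  lim(x→0) f'(x)/g'(x) = lim(x→0) (1 - tanh(x)^2)/(1/(x + 1))
  = 1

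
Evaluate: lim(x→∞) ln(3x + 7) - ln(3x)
This is an ∞-∞ indeterminate form.

Combine fractions or rationalize to convert ∞-∞ to 0/0 form:
  lim(x→∞) ln(3x + 7) - ln(3x) = 0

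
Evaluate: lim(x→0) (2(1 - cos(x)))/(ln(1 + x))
This is a 0/0 indeterminate form.

Apply L'Hôpital's rule: differentiate numerator and denominator separately.
  f(x) = 2 - 2·cos(x)   ⇒   f'(x) = 2·sin(x)
  g(x) = ln(x + 1)   ⇒   g'(x) = 1/(x + 1)
  lim(x→0) f'(x)/g'(x) = lim(x→0) (2·sin(x))/(1/(x + 1))
  = 0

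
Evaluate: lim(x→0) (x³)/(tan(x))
This is a 0/0 indeterminate form.

Apply L'Hôpital's rule: differentiate numerator and denominator separately.
  f(x) = x^3   ⇒   f'(x) = 3·x^2
  g(x) = tan(x)   ⇒   g'(x) = tan(x)^2 + 1
  lim(x→0) f'(x)/g'(x) = lim(x→0) (3·x^2)/(tan(x)^2 + 1)
  = 0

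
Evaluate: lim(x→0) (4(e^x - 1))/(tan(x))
This is a 0/0 indeterminate form.

Apply L'Hôpital's rule: differentiate numerator and denominator separately.
  f(x) = 4·e^(x) - 4   ⇒   f'(x) = 4·e^(x)
  g(x) = tan(x)   ⇒   g'(x) = tan(x)^2 + 1
  lim(x→0) f'(x)/g'(x) = lim(x→0) (4·e^(x))/(tan(x)^2 + 1)
  = 4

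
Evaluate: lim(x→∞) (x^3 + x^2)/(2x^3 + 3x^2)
This is an ∞/∞ indeterminate form.

Apply L'Hôpital's rule: differentiate numerator and denominator separately.
  f(x) = x^3 + x^2   ⇒   f'(x) = 3·x^2 + 2·x
  g(x) = 2·x^3 + 3·x^2   ⇒   g'(x) = 6·x^2 + 6·x
  lim(x→∞) f'(x)/g'(x) = lim(x→∞) (3·x^2 + 2·x)/(6·x^2 + 6·x)
  = 1/2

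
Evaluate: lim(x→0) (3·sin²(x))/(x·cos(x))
This is a 0/0 indeterminate form.

Apply L'Hôpital's rule: differentiate numerator and denominator separately.
  f(x) = 3·sin(x)^2   ⇒   f'(x) = 6·sin(x)·cos(x)
  g(x) = x·cos(x)   ⇒   g'(x) = -x·sin(x) + cos(x)
  lim(x→0) f'(x)/g'(x) = lim(x→0) (6·sin(x)·cos(x))/(-x·sin(x) + cos(x))
  = 0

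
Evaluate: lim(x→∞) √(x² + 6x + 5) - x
This is an ∞-∞ indeterminate form.

Combine fractions or rationalize to convert ∞-∞ to 0/0 form:
  lim(x→∞) √(x² + 6x + 5) - x = 3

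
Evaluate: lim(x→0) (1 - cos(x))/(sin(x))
This is a 0/0 indeterminate form.

Apply L'Hôpital's rule: differentiate numerator and denominator separately.
  f(x) = 1 - cos(x)   ⇒   f'(x) = sin(x)
  g(x) = sin(x)   ⇒   g'(x) = cos(x)
  lim(x→0) f'(x)/g'(x) = lim(x→0) (sin(x))/(cos(x))
  = 0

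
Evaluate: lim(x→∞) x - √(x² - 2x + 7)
This is an ∞-∞ indeterminate form.

Combine fractions or rationalize to convert ∞-∞ to 0/0 form:
  lim(x→∞) x - √(x² - 2x + 7) = 1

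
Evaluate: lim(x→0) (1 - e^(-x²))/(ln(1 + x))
This is a 0/0 indeterminate form.

Apply L'Hôpital's rule: differentiate numerator and denominator separately.
  f(x) = 1 - e^(-x^2)   ⇒   f'(x) = 2·x·e^(-x^2)
  g(x) = ln(x + 1)   ⇒   g'(x) = 1/(x + 1)
  lim(x→0) f'(x)/g'(x) = lim(x→0) (2·x·e^(-x^2))/(1/(x + 1))
  = 0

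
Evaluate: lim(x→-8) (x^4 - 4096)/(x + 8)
This is a standard limit.

Factor or rationalize the expression:
  lim(x→-8) (x^4 - 4096)/(x + 8) = -2048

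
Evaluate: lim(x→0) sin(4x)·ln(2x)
This is a 0·∞ indeterminate form.

Rewrite 0·∞ as a quotient (0/0 or ∞/∞ form), then apply L'Hôpital's rule:
  lim(x→0) sin(4x)·ln(2x) = 0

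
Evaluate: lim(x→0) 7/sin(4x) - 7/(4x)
This is an ∞-∞ indeterminate form.

Combine fractions or rationalize to convert ∞-∞ to 0/0 form:
  lim(x→0) 7/sin(4x) - 7/(4x) = 0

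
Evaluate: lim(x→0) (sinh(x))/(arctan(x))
This is a 0/0 indeterminate form.

Apply L'Hôpital's rule: differentiate numerator and denominator separately.
  f(x) = sinh(x)   ⇒   f'(x) = cosh(x)
  g(x) = atan(x)   ⇒   g'(x) = 1/(x^2 + 1)
  lim(x→0) f'(x)/g'(x) = lim(x→0) (cosh(x))/(1/(x^2 + 1))
  = 1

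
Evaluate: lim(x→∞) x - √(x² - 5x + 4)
This is an ∞-∞ indeterminate form.

Combine fractions or rationalize to convert ∞-∞ to 0/0 form:
  lim(x→∞) x - √(x² - 5x + 4) = 5/2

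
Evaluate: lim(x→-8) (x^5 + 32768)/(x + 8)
This is a standard limit.

Factor or rationalize the expression:
  lim(x→-8) (x^5 + 32768)/(x + 8) = 20480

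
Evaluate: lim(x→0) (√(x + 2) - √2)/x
This is a standard limit.

Factor or rationalize the expression:
  lim(x→0) (√(x + 2) - √2)/x = sqrt(2)/4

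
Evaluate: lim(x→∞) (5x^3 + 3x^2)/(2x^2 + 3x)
This is an ∞/∞ indeterminate form.

Apply L'Hôpital's rule: differentiate numerator and denominator separately.
  f(x) = 5·x^3 + 3·x^2   ⇒   f'(x) = 15·x^2 + 6·x
  g(x) = 2·x^2 + 3·x   ⇒   g'(x) = 4·x + 3
  lim(x→∞) f'(x)/g'(x) = lim(x→∞) (15·x^2 + 6·x)/(4·x + 3)
  = ∞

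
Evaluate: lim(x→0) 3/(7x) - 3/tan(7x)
This is an ∞-∞ indeterminate form.

Combine fractions or rationalize to convert ∞-∞ to 0/0 form:
  lim(x→0) 3/(7x) - 3/tan(7x) = 0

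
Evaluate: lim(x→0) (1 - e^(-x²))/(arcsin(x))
This is a 0/0 indeterminate form.

Apply L'Hôpital's rule: differentiate numerator and denominator separately.
  f(x) = 1 - e^(-x^2)   ⇒   f'(x) = 2·x·e^(-x^2)
  g(x) = asin(x)   ⇒   g'(x) = 1/sqrt(1 - x^2)
  lim(x→0) f'(x)/g'(x) = lim(x→0) (2·x·e^(-x^2))/(1/sqrt(1 - x^2))
  = 0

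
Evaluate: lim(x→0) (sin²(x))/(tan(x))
This is a 0/0 indeterminate form.

Apply L'Hôpital's rule: differentiate numerator and denominator separately.
  f(x) = sin(x)^2   ⇒   f'(x) = 2·sin(x)·cos(x)
  g(x) = tan(x)   ⇒   g'(x) = tan(x)^2 + 1
  lim(x→0) f'(x)/g'(x) = lim(x→0) (2·sin(x)·cos(x))/(tan(x)^2 + 1)
  = 0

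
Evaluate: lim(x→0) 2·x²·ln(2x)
This is a 0·∞ indeterminate form.

Rewrite 0·∞ as a quotient (0/0 or ∞/∞ form), then apply L'Hôpital's rule:
  lim(x→0) 2·x²·ln(2x) = 0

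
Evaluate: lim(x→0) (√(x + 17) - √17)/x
This is a standard limit.

Factor or rationalize the expression:
  lim(x→0) (√(x + 17) - √17)/x = sqrt(17)/34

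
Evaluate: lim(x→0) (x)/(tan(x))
This is a 0/0 indeterminate form.

Apply L'Hôpital's rule: differentiate numerator and denominator separately.
  f(x) = x   ⇒   f'(x) = 1
  g(x) = tan(x)   ⇒   g'(x) = tan(x)^2 + 1
  lim(x→0) f'(x)/g'(x) = lim(x→0) (1)/(tan(x)^2 + 1)
  = 1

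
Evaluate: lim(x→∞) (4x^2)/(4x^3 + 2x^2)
This is an ∞/∞ indeterminate form.

Apply L'Hôpital's rule: differentiate numerator and denominator separately.
  f(x) = 4·x^2   ⇒   f'(x) = 8·x
  g(x) = 4·x^3 + 2·x^2   ⇒   g'(x) = 12·x^2 + 4·x
  lim(x→∞) f'(x)/g'(x) = lim(x→∞) (8·x)/(12·x^2 + 4·x)
  = 0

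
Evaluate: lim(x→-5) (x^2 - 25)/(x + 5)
This is a standard limit.

Factor or rationalize the expression:
  lim(x→-5) (x^2 - 25)/(x + 5) = -10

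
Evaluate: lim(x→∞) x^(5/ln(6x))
This is an exponential indeterminate form.

For exponential indeterminate forms, take the natural log:
  Let L = lim(x→∞) x^(5/ln(6x))
  Then ln(L) = lim(x→∞) [exponent × ln(base)]
  Evaluate using L'Hôpital or standard limits, then exponentiate.
  L = e^(5)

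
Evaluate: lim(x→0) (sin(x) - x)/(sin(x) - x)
This is a 0/0 indeterminate form.

Apply L'Hôpital's rule: differentiate numerator and denominator separately.
  f(x) = -x + sin(x)   ⇒   f'(x) = cos(x) - 1
  g(x) = -x + sin(x)   ⇒   g'(x) = cos(x) - 1
  lim(x→0) f'(x)/g'(x) = lim(x→0) (cos(x) - 1)/(cos(x) - 1)
  = 1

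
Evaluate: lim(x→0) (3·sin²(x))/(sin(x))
This is a 0/0 indeterminate form.

Apply L'Hôpital's rule: differentiate numerator and denominator separately.
  f(x) = 3·sin(x)^2   ⇒   f'(x) = 6·sin(x)·cos(x)
  g(x) = sin(x)   ⇒   g'(x) = cos(x)
  lim(x→0) f'(x)/g'(x) = lim(x→0) (6·sin(x)·cos(x))/(cos(x))
  = 0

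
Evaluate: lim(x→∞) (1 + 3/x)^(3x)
This is an exponential indeterminate form.

For exponential indeterminate forms, take the natural log:
  Let L = lim(x→∞) (1 + 3/x)^(3x)
  Then ln(L) = lim(x→∞) [exponent × ln(base)]
  Evaluate using L'Hôpital or standard limits, then exponentiate.
  L = e^(9)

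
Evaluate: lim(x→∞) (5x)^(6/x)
This is an exponential indeterminate form.

For exponential indeterminate forms, take the natural log:
  Let L = lim(x→∞) (5x)^(6/x)
  Then ln(L) = lim(x→∞) [exponent × ln(base)]
  Evaluate using L'Hôpital or standard limits, then exponentiate.
  L = 1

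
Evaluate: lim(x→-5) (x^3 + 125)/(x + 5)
This is a standard limit.

Factor or rationalize the expression:
  lim(x→-5) (x^3 + 125)/(x + 5) = 75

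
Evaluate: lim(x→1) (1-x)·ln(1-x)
This is a 0·∞ indeterminate form.

Rewrite 0·∞ as a quotient (0/0 or ∞/∞ form), then apply L'Hôpital's rule:
  lim(x→1) (1-x)·ln(1-x) = 0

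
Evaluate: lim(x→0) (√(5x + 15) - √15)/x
This is a standard limit.

Factor or rationalize the expression:
  lim(x→0) (√(5x + 15) - √15)/x = sqrt(15)/6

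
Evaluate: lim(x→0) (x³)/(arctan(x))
This is a 0/0 indeterminate form.

Apply L'Hôpital's rule: differentiate numerator and denominator separately.
  f(x) = x^3   ⇒   f'(x) = 3·x^2
  g(x) = atan(x)   ⇒   g'(x) = 1/(x^2 + 1)
  lim(x→0) f'(x)/g'(x) = lim(x→0) (3·x^2)/(1/(x^2 + 1))
  = 0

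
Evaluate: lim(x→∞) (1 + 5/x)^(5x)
This is an exponential indeterminate form.

For exponential indeterminate forms, take the natural log:
  Let L = lim(x→∞) (1 + 5/x)^(5x)
  Then ln(L) = lim(x→∞) [exponent × ln(base)]
  Evaluate using L'Hôpital or standard limits, then exponentiate.
  L = e^(25)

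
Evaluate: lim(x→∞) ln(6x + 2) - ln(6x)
This is an ∞-∞ indeterminate form.

Combine fractions or rationalize to convert ∞-∞ to 0/0 form:
  lim(x→∞) ln(6x + 2) - ln(6x) = 0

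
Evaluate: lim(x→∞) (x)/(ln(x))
This is an ∞/∞ indeterminate form.

Apply L'Hôpital's rule: differentiate numerator and denominator separately.
  f(x) = x   ⇒   f'(x) = 1
  g(x) = ln(x)   ⇒   g'(x) = 1/x
  lim(x→∞) f'(x)/g'(x) = lim(x→∞) (1)/(1/x)
  = ∞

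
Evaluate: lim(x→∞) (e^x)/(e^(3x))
This is an ∞/∞ indeterminate form.

Apply L'Hôpital's rule: differentiate numerator and denominator separately.
  f(x) = e^(x)   ⇒   f'(x) = e^(x)
  g(x) = e^(3·x)   ⇒   g'(x) = 3·e^(3·x)
  lim(x→∞) f'(x)/g'(x) = lim(x→∞) (e^(x))/(3·e^(3·x))
  = 0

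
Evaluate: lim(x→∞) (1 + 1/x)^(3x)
This is an exponential indeterminate form.

For exponential indeterminate forms, take the natural log:
  Let L = lim(x→∞) (1 + 1/x)^(3x)
  Then ln(L) = lim(x→∞) [exponent × ln(base)]
  Evaluate using L'Hôpital or standard limits, then exponentiate.
  L = e^(3)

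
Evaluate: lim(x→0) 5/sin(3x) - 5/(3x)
This is an ∞-∞ indeterminate form.

Combine fractions or rationalize to convert ∞-∞ to 0/0 form:
  lim(x→0) 5/sin(3x) - 5/(3x) = 0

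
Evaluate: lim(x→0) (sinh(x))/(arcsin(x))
This is a 0/0 indeterminate form.

Apply L'Hôpital's rule: differentiate numerator and denominator separately.
  f(x) = sinh(x)   ⇒   f'(x) = cosh(x)
  g(x) = asin(x)   ⇒   g'(x) = 1/sqrt(1 - x^2)
  lim(x→0) f'(x)/g'(x) = lim(x→0) (cosh(x))/(1/sqrt(1 - x^2))
  = 1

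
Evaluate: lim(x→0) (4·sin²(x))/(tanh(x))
This is a 0/0 indeterminate form.

Apply L'Hôpital's rule: differentiate numerator and denominator separately.
  f(x) = 4·sin(x)^2   ⇒   f'(x) = 8·sin(x)·cos(x)
  g(x) = tanh(x)   ⇒   g'(x) = 1 - tanh(x)^2
  lim(x→0) f'(x)/g'(x) = lim(x→0) (8·sin(x)·cos(x))/(1 - tanh(x)^2)
  = 0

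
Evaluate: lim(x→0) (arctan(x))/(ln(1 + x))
This is a 0/0 indeterminate form.

Apply L'Hôpital's rule: differentiate numerator and denominator separately.
  f(x) = atan(x)   ⇒   f'(x) = 1/(x^2 + 1)
  g(x) = ln(x + 1)   ⇒   g'(x) = 1/(x + 1)
  lim(x→0) f'(x)/g'(x) = lim(x→0) (1/(x^2 + 1))/(1/(x + 1))
  = 1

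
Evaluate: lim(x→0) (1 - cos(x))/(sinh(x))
This is a 0/0 indeterminate form.

Apply L'Hôpital's rule: differentiate numerator and denominator separately.
  f(x) = 1 - cos(x)   ⇒   f'(x) = sin(x)
  g(x) = sinh(x)   ⇒   g'(x) = cosh(x)
  lim(x→0) f'(x)/g'(x) = lim(x→0) (sin(x))/(cosh(x))
  = 0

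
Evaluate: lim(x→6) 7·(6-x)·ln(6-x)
This is a 0·∞ indeterminate form.

Rewrite 0·∞ as a quotient (0/0 or ∞/∞ form), then apply L'Hôpital's rule:
  lim(x→6) 7·(6-x)·ln(6-x) = 0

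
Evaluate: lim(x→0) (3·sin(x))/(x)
This is a 0/0 indeterminate form.

Apply L'Hôpital's rule: differentiate numerator and denominator separately.
  f(x) = 3·sin(x)   ⇒   f'(x) = 3·cos(x)
  g(x) = x   ⇒   g'(x) = 1
  lim(x→0) f'(x)/g'(x) = lim(x→0) (3·cos(x))/(1)
  = 3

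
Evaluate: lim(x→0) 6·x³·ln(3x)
This is a 0·∞ indeterminate form.

Rewrite 0·∞ as a quotient (0/0 or ∞/∞ form), then apply L'Hôpital's rule:
  lim(x→0) 6·x³·ln(3x) = 0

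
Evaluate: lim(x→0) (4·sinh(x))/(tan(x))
This is a 0/0 indeterminate form.

Apply L'Hôpital's rule: differentiate numerator and denominator separately.
  f(x) = 4·sinh(x)   ⇒   f'(x) = 4·cosh(x)
  g(x) = tan(x)   ⇒   g'(x) = tan(x)^2 + 1
  lim(x→0) f'(x)/g'(x) = lim(x→0) (4·cosh(x))/(tan(x)^2 + 1)
  = 4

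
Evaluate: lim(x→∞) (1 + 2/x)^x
This is an exponential indeterminate form.

For exponential indeterminate forms, take the natural log:
  Let L = lim(x→∞) (1 + 2/x)^x
  Then ln(L) = lim(x→∞) [exponent × ln(base)]
  Evaluate using L'Hôpital or standard limits, then exponentiate.
  L = e²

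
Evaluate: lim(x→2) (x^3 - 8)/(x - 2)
This is a standard limit.

Factor or rationalize the expression:
  lim(x→2) (x^3 - 8)/(x - 2) = 12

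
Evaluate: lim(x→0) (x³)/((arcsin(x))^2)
This is a 0/0 indeterminate form.

Apply L'Hôpital's rule: differentiate numerator and denominator separately.
  f(x) = x^3   ⇒   f'(x) = 3·x^2
  g(x) = asin(x)^2   ⇒   g'(x) = 2·asin(x)/sqrt(1 - x^2)
  lim(x→0) f'(x)/g'(x) = lim(x→0) (3·x^2)/(2·asin(x)/sqrt(1 - x^2))
  = 0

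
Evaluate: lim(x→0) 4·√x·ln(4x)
This is a 0·∞ indeterminate form.

Rewrite 0·∞ as a quotient (0/0 or ∞/∞ form), then apply L'Hôpital's rule:
  lim(x→0) 4·√x·ln(4x) = 0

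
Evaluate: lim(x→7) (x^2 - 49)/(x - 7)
This is a standard limit.

Factor or rationalize the expression:
  lim(x→7) (x^2 - 49)/(x - 7) = 14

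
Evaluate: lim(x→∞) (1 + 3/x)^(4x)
This is an exponential indeterminate form.

For exponential indeterminate forms, take the natural log:
  Let L = lim(x→∞) (1 + 3/x)^(4x)
  Then ln(L) = lim(x→∞) [exponent × ln(base)]
  Evaluate using L'Hôpital or standard limits, then exponentiate.
  L = e^(12)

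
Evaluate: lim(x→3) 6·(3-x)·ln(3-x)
This is a 0·∞ indeterminate form.

Rewrite 0·∞ as a quotient (0/0 or ∞/∞ form), then apply L'Hôpital's rule:
  lim(x→3) 6·(3-x)·ln(3-x) = 0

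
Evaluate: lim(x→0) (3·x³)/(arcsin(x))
This is a 0/0 indeterminate form.

Apply L'Hôpital's rule: differentiate numerator and denominator separately.
  f(x) = 3·x^3   ⇒   f'(x) = 9·x^2
  g(x) = asin(x)   ⇒   g'(x) = 1/sqrt(1 - x^2)
  lim(x→0) f'(x)/g'(x) = lim(x→0) (9·x^2)/(1/sqrt(1 - x^2))
  = 0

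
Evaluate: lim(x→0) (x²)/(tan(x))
This is a 0/0 indeterminate form.

Apply L'Hôpital's rule: differentiate numerator and denominator separately.
  f(x) = x^2   ⇒   f'(x) = 2·x
  g(x) = tan(x)   ⇒   g'(x) = tan(x)^2 + 1
  lim(x→0) f'(x)/g'(x) = lim(x→0) (2·x)/(tan(x)^2 + 1)
  = 0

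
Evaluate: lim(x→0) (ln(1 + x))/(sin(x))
This is a 0/0 indeterminate form.

Apply L'Hôpital's rule: differentiate numerator and denominator separately.
  f(x) = ln(x + 1)   ⇒   f'(x) = 1/(x + 1)
  g(x) = sin(x)   ⇒   g'(x) = cos(x)
  lim(x→0) f'(x)/g'(x) = lim(x→0) (1/(x + 1))/(cos(x))
  = 1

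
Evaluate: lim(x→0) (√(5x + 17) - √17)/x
This is a standard limit.

Factor or rationalize the expression:
  lim(x→0) (√(5x + 17) - √17)/x = 5·sqrt(17)/34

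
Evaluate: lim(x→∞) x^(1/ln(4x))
This is an exponential indeterminate form.

For exponential indeterminate forms, take the natural log:
  Let L = lim(x→∞) x^(1/ln(4x))
  Then ln(L) = lim(x→∞) [exponent × ln(base)]
  Evaluate using L'Hôpital or standard limits, then exponentiate.
  L = e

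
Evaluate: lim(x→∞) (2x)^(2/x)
This is an exponential indeterminate form.

For exponential indeterminate forms, take the natural log:
  Let L = lim(x→∞) (2x)^(2/x)
  Then ln(L) = lim(x→∞) [exponent × ln(base)]
  Evaluate using L'Hôpital or standard limits, then exponentiate.
  L = 1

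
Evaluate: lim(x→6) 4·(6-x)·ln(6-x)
This is a 0·∞ indeterminate form.

Rewrite 0·∞ as a quotient (0/0 or ∞/∞ form), then apply L'Hôpital's rule:
  lim(x→6) 4·(6-x)·ln(6-x) = 0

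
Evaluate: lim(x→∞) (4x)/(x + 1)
This is an ∞/∞ indeterminate form.

Apply L'Hôpital's rule: differentiate numerator and denominator separately.
  f(x) = 4·x   ⇒   f'(x) = 4
  g(x) = x + 1   ⇒   g'(x) = 1
  lim(x→∞) f'(x)/g'(x) = lim(x→∞) (4)/(1)
  = 4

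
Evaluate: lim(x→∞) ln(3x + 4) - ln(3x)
This is an ∞-∞ indeterminate form.

Combine fractions or rationalize to convert ∞-∞ to 0/0 form:
  lim(x→∞) ln(3x + 4) - ln(3x) = 0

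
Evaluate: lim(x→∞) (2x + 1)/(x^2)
This is an ∞/∞ indeterminate form.

Apply L'Hôpital's rule: differentiate numerator and denominator separately.
  f(x) = 2·x + 1   ⇒   f'(x) = 2
  g(x) = x^2   ⇒   g'(x) = 2·x
  lim(x→∞) f'(x)/g'(x) = lim(x→∞) (2)/(2·x)
  = 0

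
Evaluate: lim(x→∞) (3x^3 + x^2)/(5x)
This is an ∞/∞ indeterminate form.

Apply L'Hôpital's rule: differentiate numerator and denominator separately.
  f(x) = 3·x^3 + x^2   ⇒   f'(x) = 9·x^2 + 2·x
  g(x) = 5·x   ⇒   g'(x) = 5
  lim(x→∞) f'(x)/g'(x) = lim(x→∞) (9·x^2 + 2·x)/(5)
  = ∞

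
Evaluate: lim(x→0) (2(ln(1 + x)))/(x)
This is a 0/0 indeterminate form.

Apply L'Hôpital's rule: differentiate numerator and denominator separately.
  f(x) = 2·ln(x + 1)   ⇒   f'(x) = 2/(x + 1)
  g(x) = x   ⇒   g'(x) = 1
  lim(x→0) f'(x)/g'(x) = lim(x→0) (2/(x + 1))/(1)
  = 2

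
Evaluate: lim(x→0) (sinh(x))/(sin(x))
This is a 0/0 indeterminate form.

Apply L'Hôpital's rule: differentiate numerator and denominator separately.
  f(x) = sinh(x)   ⇒   f'(x) = cosh(x)
  g(x) = sin(x)   ⇒   g'(x) = cos(x)
  lim(x→0) f'(x)/g'(x) = lim(x→0) (cosh(x))/(cos(x))
  = 1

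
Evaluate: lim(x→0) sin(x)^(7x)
This is an exponential indeterminate form.

For exponential indeterminate forms, take the natural log:
  Let L = lim(x→0) sin(x)^(7x)
  Then ln(L) = lim(x→0) [exponent × ln(base)]
  Evaluate using L'Hôpital or standard limits, then exponentiate.
  L = 1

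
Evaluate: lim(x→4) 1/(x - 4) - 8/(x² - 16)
This is an ∞-∞ indeterminate form.

Combine fractions or rationalize to convert ∞-∞ to 0/0 form:
  lim(x→4) 1/(x - 4) - 8/(x² - 16) = 1/8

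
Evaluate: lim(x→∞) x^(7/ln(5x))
This is an exponential indeterminate form.

For exponential indeterminate forms, take the natural log:
  Let L = lim(x→∞) x^(7/ln(5x))
  Then ln(L) = lim(x→∞) [exponent × ln(base)]
  Evaluate using L'Hôpital or standard limits, then exponentiate.
  L = e^(7)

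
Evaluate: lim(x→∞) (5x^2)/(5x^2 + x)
This is an ∞/∞ indeterminate form.

Apply L'Hôpital's rule: differentiate numerator and denominator separately.
  f(x) = 5·x^2   ⇒   f'(x) = 10·x
  g(x) = 5·x^2 + x   ⇒   g'(x) = 10·x + 1
  lim(x→∞) f'(x)/g'(x) = lim(x→∞) (10·x)/(10·x + 1)
  = 1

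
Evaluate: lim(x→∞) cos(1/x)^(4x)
This is an exponential indeterminate form.

For exponential indeterminate forms, take the natural log:
  Let L = lim(x→∞) cos(1/x)^(4x)
  Then ln(L) = lim(x→∞) [exponent × ln(base)]
  Evaluate using L'Hôpital or standard limits, then exponentiate.
  L = 1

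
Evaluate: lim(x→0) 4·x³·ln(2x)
This is a 0·∞ indeterminate form.

Rewrite 0·∞ as a quotient (0/0 or ∞/∞ form), then apply L'Hôpital's rule:
  lim(x→0) 4·x³·ln(2x) = 0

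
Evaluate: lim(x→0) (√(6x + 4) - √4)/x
This is a standard limit.

Factor or rationalize the expression:
  lim(x→0) (√(6x + 4) - √4)/x = 3/2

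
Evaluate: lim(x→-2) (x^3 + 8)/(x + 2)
This is a standard limit.

Factor or rationalize the expression:
  lim(x→-2) (x^3 + 8)/(x + 2) = 12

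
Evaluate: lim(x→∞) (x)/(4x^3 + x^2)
This is an ∞/∞ indeterminate form.

Apply L'Hôpital's rule: differentiate numerator and denominator separately.
  f(x) = x   ⇒   f'(x) = 1
  g(x) = 4·x^3 + x^2   ⇒   g'(x) = 12·x^2 + 2·x
  lim(x→∞) f'(x)/g'(x) = lim(x→∞) (1)/(12·x^2 + 2·x)
  = 0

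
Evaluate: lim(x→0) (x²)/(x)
This is a 0/0 indeterminate form.

Apply L'Hôpital's rule: differentiate numerator and denominator separately.
  f(x) = x^2   ⇒   f'(x) = 2·x
  g(x) = x   ⇒   g'(x) = 1
  lim(x→0) f'(x)/g'(x) = lim(x→0) (2·x)/(1)
  = 0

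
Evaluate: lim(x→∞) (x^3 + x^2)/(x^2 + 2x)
This is an ∞/∞ indeterminate form.

Apply L'Hôpital's rule: differentiate numerator and denominator separately.
  f(x) = x^3 + x^2   ⇒   f'(x) = 3·x^2 + 2·x
  g(x) = x^2 + 2·x   ⇒   g'(x) = 2·x + 2
  lim(x→∞) f'(x)/g'(x) = lim(x→∞) (3·x^2 + 2·x)/(2·x + 2)
  = ∞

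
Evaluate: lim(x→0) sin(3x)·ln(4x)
This is a 0·∞ indeterminate form.

Rewrite 0·∞ as a quotient (0/0 or ∞/∞ form), then apply L'Hôpital's rule:
  lim(x→0) sin(3x)·ln(4x) = 0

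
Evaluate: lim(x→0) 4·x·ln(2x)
This is a 0·∞ indeterminate form.

Rewrite 0·∞ as a quotient (0/0 or ∞/∞ form), then apply L'Hôpital's rule:
  lim(x→0) 4·x·ln(2x) = 0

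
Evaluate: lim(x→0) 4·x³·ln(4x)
This is a 0·∞ indeterminate form.

Rewrite 0·∞ as a quotient (0/0 or ∞/∞ form), then apply L'Hôpital's rule:
  lim(x→0) 4·x³·ln(4x) = 0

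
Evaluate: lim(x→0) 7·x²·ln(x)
This is a 0·∞ indeterminate form.

Rewrite 0·∞ as a quotient (0/0 or ∞/∞ form), then apply L'Hôpital's rule:
  lim(x→0) 7·x²·ln(x) = 0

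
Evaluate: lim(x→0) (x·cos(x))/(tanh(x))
This is a 0/0 indeterminate form.

Apply L'Hôpital's rule: differentiate numerator and denominator separately.
  f(x) = x·cos(x)   ⇒   f'(x) = -x·sin(x) + cos(x)
  g(x) = tanh(x)   ⇒   g'(x) = 1 - tanh(x)^2
  lim(x→0) f'(x)/g'(x) = lim(x→0) (-x·sin(x) + cos(x))/(1 - tanh(x)^2)
  = 1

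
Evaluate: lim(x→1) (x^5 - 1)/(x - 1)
This is a standard limit.

Factor or rationalize the expression:
  lim(x→1) (x^5 - 1)/(x - 1) = 5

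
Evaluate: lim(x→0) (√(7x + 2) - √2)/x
This is a standard limit.

Factor or rationalize the expression:
  lim(x→0) (√(7x + 2) - √2)/x = 7·sqrt(2)/4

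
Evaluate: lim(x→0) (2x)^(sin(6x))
This is an exponential indeterminate form.

For exponential indeterminate forms, take the natural log:
  Let L = lim(x→0) (2x)^(sin(6x))
  Then ln(L) = lim(x→0) [exponent × ln(base)]
  Evaluate using L'Hôpital or standard limits, then exponentiate.
  L = 1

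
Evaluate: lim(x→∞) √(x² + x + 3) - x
This is an ∞-∞ indeterminate form.

Combine fractions or rationalize to convert ∞-∞ to 0/0 form:
  lim(x→∞) √(x² + x + 3) - x = 1/2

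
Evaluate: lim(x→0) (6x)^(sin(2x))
This is an exponential indeterminate form.

For exponential indeterminate forms, take the natural log:
  Let L = lim(x→0) (6x)^(sin(2x))
  Then ln(L) = lim(x→0) [exponent × ln(base)]
  Evaluate using L'Hôpital or standard limits, then exponentiate.
  L = 1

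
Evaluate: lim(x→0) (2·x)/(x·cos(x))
This is a 0/0 indeterminate form.

Apply L'Hôpital's rule: differentiate numerator and denominator separately.
  f(x) = 2·x   ⇒   f'(x) = 2
  g(x) = x·cos(x)   ⇒   g'(x) = -x·sin(x) + cos(x)
  lim(x→0) f'(x)/g'(x) = lim(x→0) (2)/(-x·sin(x) + cos(x))
  = 2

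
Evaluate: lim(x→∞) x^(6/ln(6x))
This is an exponential indeterminate form.

For exponential indeterminate forms, take the natural log:
  Let L = lim(x→∞) x^(6/ln(6x))
  Then ln(L) = lim(x→∞) [exponent × ln(base)]
  Evaluate using L'Hôpital or standard limits, then exponentiate.
  L = e^(6)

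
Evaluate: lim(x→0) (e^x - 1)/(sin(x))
This is a 0/0 indeterminate form.

Apply L'Hôpital's rule: differentiate numerator and denominator separately.
  f(x) = e^(x) - 1   ⇒   f'(x) = e^(x)
  g(x) = sin(x)   ⇒   g'(x) = cos(x)
  lim(x→0) f'(x)/g'(x) = lim(x→0) (e^(x))/(cos(x))
  = 1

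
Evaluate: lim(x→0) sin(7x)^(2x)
This is an exponential indeterminate form.

For exponential indeterminate forms, take the natural log:
  Let L = lim(x→0) sin(7x)^(2x)
  Then ln(L) = lim(x→0) [exponent × ln(base)]
  Evaluate using L'Hôpital or standard limits, then exponentiate.
  L = 1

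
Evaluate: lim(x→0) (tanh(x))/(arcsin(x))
This is a 0/0 indeterminate form.

Apply L'Hôpital's rule: differentiate numerator and denominator separately.
  f(x) = tanh(x)   ⇒   f'(x) = 1 - tanh(x)^2
  g(x) = asin(x)   ⇒   g'(x) = 1/sqrt(1 - x^2)
  lim(x→0) f'(x)/g'(x) = lim(x→0) (1 - tanh(x)^2)/(1/sqrt(1 - x^2))
  = 1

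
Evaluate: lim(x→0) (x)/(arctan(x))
This is a 0/0 indeterminate form.

Apply L'Hôpital's rule: differentiate numerator and denominator separately.
  f(x) = x   ⇒   f'(x) = 1
  g(x) = atan(x)   ⇒   g'(x) = 1/(x^2 + 1)
  lim(x→0) f'(x)/g'(x) = lim(x→0) (1)/(1/(x^2 + 1))
  = 1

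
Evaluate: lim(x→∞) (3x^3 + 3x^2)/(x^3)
This is an ∞/∞ indeterminate form.

Apply L'Hôpital's rule: differentiate numerator and denominator separately.
  f(x) = 3·x^3 + 3·x^2   ⇒   f'(x) = 9·x^2 + 6·x
  g(x) = x^3   ⇒   g'(x) = 3·x^2
  lim(x→∞) f'(x)/g'(x) = lim(x→∞) (9·x^2 + 6·x)/(3·x^2)
  = 3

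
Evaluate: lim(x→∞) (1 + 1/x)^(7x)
This is an exponential indeterminate form.

For exponential indeterminate forms, take the natural log:
  Let L = lim(x→∞) (1 + 1/x)^(7x)
  Then ln(L) = lim(x→∞) [exponent × ln(base)]
  Evaluate using L'Hôpital or standard limits, then exponentiate.
  L = e^(7)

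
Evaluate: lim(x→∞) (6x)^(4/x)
This is an exponential indeterminate form.

For exponential indeterminate forms, take the natural log:
  Let L = lim(x→∞) (6x)^(4/x)
  Then ln(L) = lim(x→∞) [exponent × ln(base)]
  Evaluate using L'Hôpital or standard limits, then exponentiate.
  L = 1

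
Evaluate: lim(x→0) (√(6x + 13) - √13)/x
This is a standard limit.

Factor or rationalize the expression:
  lim(x→0) (√(6x + 13) - √13)/x = 3·sqrt(13)/13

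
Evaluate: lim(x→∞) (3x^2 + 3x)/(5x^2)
This is an ∞/∞ indeterminate form.

Apply L'Hôpital's rule: differentiate numerator and denominator separately.
  f(x) = 3·x^2 + 3·x   ⇒   f'(x) = 6·x + 3
  g(x) = 5·x^2   ⇒   g'(x) = 10·x
  lim(x→∞) f'(x)/g'(x) = lim(x→∞) (6·x + 3)/(10·x)
  = 3/5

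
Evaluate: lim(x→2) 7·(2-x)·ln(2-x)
This is a 0·∞ indeterminate form.

Rewrite 0·∞ as a quotient (0/0 or ∞/∞ form), then apply L'Hôpital's rule:
  lim(x→2) 7·(2-x)·ln(2-x) = 0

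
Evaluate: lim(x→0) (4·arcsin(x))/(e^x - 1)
This is a 0/0 indeterminate form.

Apply L'Hôpital's rule: differentiate numerator and denominator separately.
  f(x) = 4·asin(x)   ⇒   f'(x) = 4/sqrt(1 - x^2)
  g(x) = e^(x) - 1   ⇒   g'(x) = e^(x)
  lim(x→0) f'(x)/g'(x) = lim(x→0) (4/sqrt(1 - x^2))/(e^(x))
  = 4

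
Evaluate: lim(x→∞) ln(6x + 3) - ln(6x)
This is an ∞-∞ indeterminate form.

Combine fractions or rationalize to convert ∞-∞ to 0/0 form:
  lim(x→∞) ln(6x + 3) - ln(6x) = 0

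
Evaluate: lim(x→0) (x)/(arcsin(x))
This is a 0/0 indeterminate form.

Apply L'Hôpital's rule: differentiate numerator and denominator separately.
  f(x) = x   ⇒   f'(x) = 1
  g(x) = asin(x)   ⇒   g'(x) = 1/sqrt(1 - x^2)
  lim(x→0) f'(x)/g'(x) = lim(x→0) (1)/(1/sqrt(1 - x^2))
  = 1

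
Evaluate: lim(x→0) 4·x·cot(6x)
This is a 0·∞ indeterminate form.

Rewrite 0·∞ as a quotient (0/0 or ∞/∞ form), then apply L'Hôpital's rule:
  lim(x→0) 4·x·cot(6x) = 2/3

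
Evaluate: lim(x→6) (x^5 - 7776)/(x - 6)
This is a standard limit.

Factor or rationalize the expression:
  lim(x→6) (x^5 - 7776)/(x - 6) = 6480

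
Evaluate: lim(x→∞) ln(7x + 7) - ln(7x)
This is an ∞-∞ indeterminate form.

Combine fractions or rationalize to convert ∞-∞ to 0/0 form:
  lim(x→∞) ln(7x + 7) - ln(7x) = 0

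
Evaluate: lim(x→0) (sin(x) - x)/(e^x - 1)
This is a 0/0 indeterminate form.

Apply L'Hôpital's rule: differentiate numerator and denominator separately.
  f(x) = -x + sin(x)   ⇒   f'(x) = cos(x) - 1
  g(x) = e^(x) - 1   ⇒   g'(x) = e^(x)
  lim(x→0) f'(x)/g'(x) = lim(x→0) (cos(x) - 1)/(e^(x))
  = 0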